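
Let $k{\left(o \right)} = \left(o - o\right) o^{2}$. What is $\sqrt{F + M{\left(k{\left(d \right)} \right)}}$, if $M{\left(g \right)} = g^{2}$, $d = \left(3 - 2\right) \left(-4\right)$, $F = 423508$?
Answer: $2 \sqrt{105877} \approx 650.78$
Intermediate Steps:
$d = -4$ ($d = 1 \left(-4\right) = -4$)
$k{\left(o \right)} = 0$ ($k{\left(o \right)} = 0 o^{2} = 0$)
$\sqrt{F + M{\left(k{\left(d \right)} \right)}} = \sqrt{423508 + 0^{2}} = \sqrt{423508 + 0} = \sqrt{423508} = 2 \sqrt{105877}$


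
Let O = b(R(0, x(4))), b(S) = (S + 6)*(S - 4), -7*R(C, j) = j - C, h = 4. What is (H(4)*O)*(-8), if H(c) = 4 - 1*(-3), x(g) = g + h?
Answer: 9792/7 ≈ 1398.9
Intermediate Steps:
x(g) = 4 + g (x(g) = g + 4 = 4 + g)
R(C, j) = -j/7 + C/7 (R(C, j) = -(j - C)/7 = -j/7 + C/7)
H(c) = 7 (H(c) = 4 + 3 = 7)
b(S) = (-4 + S)*(6 + S) (b(S) = (6 + S)*(-4 + S) = (-4 + S)*(6 + S))
O = -1224/49 (O = -24 + (-(4 + 4)/7 + (1/7)*0)**2 + 2*(-(4 + 4)/7 + (1/7)*0) = -24 + (-1/7*8 + 0)**2 + 2*(-1/7*8 + 0) = -24 + (-8/7 + 0)**2 + 2*(-8/7 + 0) = -24 + (-8/7)**2 + 2*(-8/7) = -24 + 64/49 - 16/7 = -1224/49 ≈ -24.980)
(H(4)*O)*(-8) = (7*(-1224/49))*(-8) = -1224/7*(-8) = 9792/7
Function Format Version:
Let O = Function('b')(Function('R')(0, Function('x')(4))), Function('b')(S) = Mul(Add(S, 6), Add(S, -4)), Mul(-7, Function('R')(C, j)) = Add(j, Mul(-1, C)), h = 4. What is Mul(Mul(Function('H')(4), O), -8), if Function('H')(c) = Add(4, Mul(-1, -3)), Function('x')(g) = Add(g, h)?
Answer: Rational(9792, 7) ≈ 1398.9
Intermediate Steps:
Function('x')(g) = Add(4, g) (Function('x')(g) = Add(g, 4) = Add(4, g))
Function('R')(C, j) = Add(Mul(Rational(-1, 7), j), Mul(Rational(1, 7), C)) (Function('R')(C, j) = Mul(Rational(-1, 7), Add(j, Mul(-1, C))) = Add(Mul(Rational(-1, 7), j), Mul(Rational(1, 7), C)))
Function('H')(c) = 7 (Function('H')(c) = Add(4, 3) = 7)
Function('b')(S) = Mul(Add(-4, S), Add(6, S)) (Function('b')(S) = Mul(Add(6, S), Add(-4, S)) = Mul(Add(-4, S), Add(6, S)))
O = Rational(-1224, 49) (O = Add(-24, Pow(Add(Mul(Rational(-1, 7), Add(4, 4)), Mul(Rational(1, 7), 0)), 2), Mul(2, Add(Mul(Rational(-1, 7), Add(4, 4)), Mul(Rational(1, 7), 0)))) = Add(-24, Pow(Add(Mul(Rational(-1, 7), 8), 0), 2), Mul(2, Add(Mul(Rational(-1, 7), 8), 0))) = Add(-24, Pow(Add(Rational(-8, 7), 0), 2), Mul(2, Add(Rational(-8, 7), 0))) = Add(-24, Pow(Rational(-8, 7), 2), Mul(2, Rational(-8, 7))) = Add(-24, Rational(64, 49), Rational(-16, 7)) = Rational(-1224, 49) ≈ -24.980)
Mul(Mul(Function('H')(4), O), -8) = Mul(Mul(7, Rational(-1224, 49)), -8) = Mul(Rational(-1224, 7), -8) = Rational(9792, 7)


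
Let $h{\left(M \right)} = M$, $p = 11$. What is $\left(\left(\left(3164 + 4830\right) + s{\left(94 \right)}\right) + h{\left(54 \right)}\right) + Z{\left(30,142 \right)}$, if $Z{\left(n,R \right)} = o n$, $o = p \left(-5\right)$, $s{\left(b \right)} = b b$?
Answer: $15234$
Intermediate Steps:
$s{\left(b \right)} = b^{2}$
$o = -55$ ($o = 11 \left(-5\right) = -55$)
$Z{\left(n,R \right)} = - 55 n$
$\left(\left(\left(3164 + 4830\right) + s{\left(94 \right)}\right) + h{\left(54 \right)}\right) + Z{\left(30,142 \right)} = \left(\left(\left(3164 + 4830\right) + 94^{2}\right) + 54\right) - 1650 = \left(\left(7994 + 8836\right) + 54\right) - 1650 = \left(16830 + 54\right) - 1650 = 16884 - 1650 = 15234$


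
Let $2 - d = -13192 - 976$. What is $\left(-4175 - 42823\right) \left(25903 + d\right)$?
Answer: $-1883350854$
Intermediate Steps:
$d = 14170$ ($d = 2 - \left(-13192 - 976\right) = 2 - -14168 = 2 + 14168 = 14170$)
$\left(-4175 - 42823\right) \left(25903 + d\right) = \left(-4175 - 42823\right) \left(25903 + 14170\right) = \left(-46998\right) 40073 = -1883350854$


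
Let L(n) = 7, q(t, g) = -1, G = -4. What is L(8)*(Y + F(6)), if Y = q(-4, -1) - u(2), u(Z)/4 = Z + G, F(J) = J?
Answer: 91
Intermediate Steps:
u(Z) = -16 + 4*Z (u(Z) = 4*(Z - 4) = 4*(-4 + Z) = -16 + 4*Z)
Y = 7 (Y = -1 - (-16 + 4*2) = -1 - (-16 + 8) = -1 - 1*(-8) = -1 + 8 = 7)
L(8)*(Y + F(6)) = 7*(7 + 6) = 7*13 = 91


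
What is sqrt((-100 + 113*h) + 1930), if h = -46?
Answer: 2*I*sqrt(842) ≈ 58.034*I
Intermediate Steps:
sqrt((-100 + 113*h) + 1930) = sqrt((-100 + 113*(-46)) + 1930) = sqrt((-100 - 5198) + 1930) = sqrt(-5298 + 1930) = sqrt(-3368) = 2*I*sqrt(842)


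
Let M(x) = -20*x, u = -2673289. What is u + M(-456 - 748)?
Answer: -2649209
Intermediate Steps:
u + M(-456 - 748) = -2673289 - 20*(-456 - 748) = -2673289 - 20*(-1204) = -2673289 + 24080 = -2649209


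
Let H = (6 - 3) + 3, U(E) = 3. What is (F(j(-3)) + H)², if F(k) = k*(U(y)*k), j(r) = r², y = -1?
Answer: 62001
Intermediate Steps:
F(k) = 3*k² (F(k) = k*(3*k) = 3*k²)
H = 6 (H = 3 + 3 = 6)
(F(j(-3)) + H)² = (3*((-3)²)² + 6)² = (3*9² + 6)² = (3*81 + 6)² = (243 + 6)² = 249² = 62001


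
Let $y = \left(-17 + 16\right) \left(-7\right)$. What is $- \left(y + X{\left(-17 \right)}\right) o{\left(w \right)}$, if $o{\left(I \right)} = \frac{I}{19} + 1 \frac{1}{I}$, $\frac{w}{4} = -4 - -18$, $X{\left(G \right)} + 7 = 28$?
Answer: $- \frac{3155}{38} \approx -83.026$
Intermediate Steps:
$X{\left(G \right)} = 21$ ($X{\left(G \right)} = -7 + 28 = 21$)
$y = 7$ ($y = \left(-1\right) \left(-7\right) = 7$)
$w = 56$ ($w = 4 \left(-4 - -18\right) = 4 \left(-4 + 18\right) = 4 \cdot 14 = 56$)
$o{\left(I \right)} = \frac{1}{I} + \frac{I}{19}$ ($o{\left(I \right)} = I \frac{1}{19} + \frac{1}{I} = \frac{I}{19} + \frac{1}{I} = \frac{1}{I} + \frac{I}{19}$)
$- \left(y + X{\left(-17 \right)}\right) o{\left(w \right)} = - \left(7 + 21\right) \left(\frac{1}{56} + \frac{1}{19} \cdot 56\right) = - 28 \left(\frac{1}{56} + \frac{56}{19}\right) = - \frac{28 \cdot 3155}{1064} = \left(-1\right) \frac{3155}{38} = - \frac{3155}{38}$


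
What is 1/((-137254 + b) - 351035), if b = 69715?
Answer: -1/418574 ≈ -2.3891e-6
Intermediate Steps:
1/((-137254 + b) - 351035) = 1/((-137254 + 69715) - 351035) = 1/(-67539 - 351035) = 1/(-418574) = -1/418574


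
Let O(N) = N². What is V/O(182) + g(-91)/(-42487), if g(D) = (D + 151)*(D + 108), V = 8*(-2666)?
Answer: -234987304/351834847 ≈ -0.66789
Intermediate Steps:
V = -21328
g(D) = (108 + D)*(151 + D) (g(D) = (151 + D)*(108 + D) = (108 + D)*(151 + D))
V/O(182) + g(-91)/(-42487) = -21328/(182²) + (16308 + (-91)² + 259*(-91))/(-42487) = -21328/33124 + (16308 + 8281 - 23569)*(-1/42487) = -21328*1/33124 + 1020*(-1/42487) = -5332/8281 - 1020/42487 = -234987304/351834847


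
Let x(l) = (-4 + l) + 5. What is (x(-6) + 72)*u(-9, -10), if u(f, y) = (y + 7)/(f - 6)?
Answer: 67/5 ≈ 13.400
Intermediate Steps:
x(l) = 1 + l
u(f, y) = (7 + y)/(-6 + f)
(x(-6) + 72)*u(-9, -10) = ((1 - 6) + 72)*((7 - 10)/(-6 - 9)) = (-5 + 72)*(-3/(-15)) = 67*(-1/15*(-3)) = 67*(⅕) = 67/5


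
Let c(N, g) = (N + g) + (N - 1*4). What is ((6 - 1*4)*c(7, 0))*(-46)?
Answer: -920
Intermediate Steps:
c(N, g) = -4 + g + 2*N (c(N, g) = (N + g) + (N - 4) = (N + g) + (-4 + N) = -4 + g + 2*N)
((6 - 1*4)*c(7, 0))*(-46) = ((6 - 1*4)*(-4 + 0 + 2*7))*(-46) = ((6 - 4)*(-4 + 0 + 14))*(-46) = (2*10)*(-46) = 20*(-46) = -920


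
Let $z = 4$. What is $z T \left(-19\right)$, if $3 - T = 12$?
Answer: $684$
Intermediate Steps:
$T = -9$ ($T = 3 - 12 = -9$)
$z T \left(-19\right) = 4 \left(-9\right) \left(-19\right) = \left(-36\right) \left(-19\right) = 684$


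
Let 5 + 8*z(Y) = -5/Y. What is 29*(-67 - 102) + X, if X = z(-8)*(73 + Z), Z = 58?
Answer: -318249/64 ≈ -4972.6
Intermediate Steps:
z(Y) = -5/8 - 5/(8*Y) (z(Y) = -5/8 + (-5/Y)/8 = -5/8 - 5/(8*Y))
X = -4585/64 (X = ((5/8)*(-1 - 1*(-8))/(-8))*(73 + 58) = ((5/8)*(-⅛)*(-1 + 8))*131 = ((5/8)*(-⅛)*7)*131 = -35/64*131 = -4585/64 ≈ -71.641)
29*(-67 - 102) + X = 29*(-67 - 102) - 4585/64 = 29*(-169) - 4585/64 = -4901 - 4585/64 = -318249/64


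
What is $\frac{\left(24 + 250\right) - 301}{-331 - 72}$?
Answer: $\frac{27}{403} \approx 0.066998$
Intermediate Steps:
$\frac{\left(24 + 250\right) - 301}{-331 - 72} = \frac{274 - 301}{-403} = \left(-27\right) \left(- \frac{1}{403}\right) = \frac{27}{403}$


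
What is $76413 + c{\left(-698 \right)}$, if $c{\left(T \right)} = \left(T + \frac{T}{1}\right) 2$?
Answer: $73621$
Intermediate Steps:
$c{\left(T \right)} = 4 T$ ($c{\left(T \right)} = \left(T + T 1\right) 2 = \left(T + T\right) 2 = 2 T 2 = 4 T$)
$76413 + c{\left(-698 \right)} = 76413 + 4 \left(-698\right) = 76413 - 2792 = 73621$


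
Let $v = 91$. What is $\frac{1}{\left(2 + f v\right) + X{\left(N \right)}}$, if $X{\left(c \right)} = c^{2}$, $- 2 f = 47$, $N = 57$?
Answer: $\frac{2}{2225} \approx 0.00089888$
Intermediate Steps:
$f = - \frac{47}{2}$ ($f = \left(- \frac{1}{2}\right) 47 = - \frac{47}{2} \approx -23.5$)
$\frac{1}{\left(2 + f v\right) + X{\left(N \right)}} = \frac{1}{\left(2 - \frac{4277}{2}\right) + 57^{2}} = \frac{1}{\left(2 - \frac{4277}{2}\right) + 3249} = \frac{1}{- \frac{4273}{2} + 3249} = \frac{1}{\frac{2225}{2}} = \frac{2}{2225}$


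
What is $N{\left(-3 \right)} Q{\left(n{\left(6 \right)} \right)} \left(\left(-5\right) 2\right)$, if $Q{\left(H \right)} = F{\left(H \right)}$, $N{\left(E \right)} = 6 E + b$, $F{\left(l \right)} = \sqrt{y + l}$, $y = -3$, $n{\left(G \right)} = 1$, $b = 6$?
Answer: $120 i \sqrt{2} \approx 169.71 i$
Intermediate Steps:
$F{\left(l \right)} = \sqrt{-3 + l}$
$N{\left(E \right)} = 6 + 6 E$ ($N{\left(E \right)} = 6 E + 6 = 6 + 6 E$)
$Q{\left(H \right)} = \sqrt{-3 + H}$
$N{\left(-3 \right)} Q{\left(n{\left(6 \right)} \right)} \left(\left(-5\right) 2\right) = \left(6 + 6 \left(-3\right)\right) \sqrt{-3 + 1} \left(\left(-5\right) 2\right) = \left(6 - 18\right) \sqrt{-2} \left(-10\right) = - 12 i \sqrt{2} \left(-10\right) = 120 i \sqrt{2}$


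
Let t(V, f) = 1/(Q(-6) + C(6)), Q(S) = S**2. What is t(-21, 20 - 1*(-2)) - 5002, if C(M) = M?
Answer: -210083/42 ≈ -5002.0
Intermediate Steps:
t(V, f) = 1/42 (t(V, f) = 1/((-6)**2 + 6) = 1/(36 + 6) = 1/42)
t(-21, 20 - 1*(-2)) - 5002 = 1/42 - 5002 = -210083/42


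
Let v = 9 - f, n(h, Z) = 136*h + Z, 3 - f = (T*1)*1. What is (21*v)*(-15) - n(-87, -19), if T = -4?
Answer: 11221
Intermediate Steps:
f = 7 (f = 3 - (-4*1) = 3 - (-4) = 3 - 1*(-4) = 3 + 4 = 7)
n(h, Z) = Z + 136*h
v = 2 (v = 9 - 1*7 = 9 - 7 = 2)
(21*v)*(-15) - n(-87, -19) = (21*2)*(-15) - (-19 + 136*(-87)) = 42*(-15) - (-19 - 11832) = -630 - 1*(-11851) = -630 + 11851 = 11221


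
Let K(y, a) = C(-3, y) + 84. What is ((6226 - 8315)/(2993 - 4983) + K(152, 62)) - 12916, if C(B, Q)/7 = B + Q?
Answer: -23458021/1990 ≈ -11788.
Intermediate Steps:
C(B, Q) = 7*B + 7*Q (C(B, Q) = 7*(B + Q) = 7*B + 7*Q)
K(y, a) = 63 + 7*y (K(y, a) = (7*(-3) + 7*y) + 84 = (-21 + 7*y) + 84 = 63 + 7*y)
((6226 - 8315)/(2993 - 4983) + K(152, 62)) - 12916 = ((6226 - 8315)/(2993 - 4983) + (63 + 7*152)) - 12916 = (-2089/(-1990) + (63 + 1064)) - 12916 = (-2089*(-1/1990) + 1127) - 12916 = (2089/1990 + 1127) - 12916 = 2244819/1990 - 12916 = -23458021/1990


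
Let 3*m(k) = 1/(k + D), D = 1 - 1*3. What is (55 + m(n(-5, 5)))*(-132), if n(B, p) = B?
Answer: -50776/7 ≈ -7253.7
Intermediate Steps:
D = -2 (D = 1 - 3 = -2)
m(k) = 1/(3*(-2 + k)) (m(k) = 1/(3*(k - 2)) = 1/(3*(-2 + k)))
(55 + m(n(-5, 5)))*(-132) = (55 + 1/(3*(-2 - 5)))*(-132) = (55 + (1/3)/(-7))*(-132) = (55 + (1/3)*(-1/7))*(-132) = (55 - 1/21)*(-132) = (1154/21)*(-132) = -50776/7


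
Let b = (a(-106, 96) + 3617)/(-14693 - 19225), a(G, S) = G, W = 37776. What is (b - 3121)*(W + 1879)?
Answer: -4197941311795/33918 ≈ -1.2377e+8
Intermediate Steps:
b = -3511/33918 (b = (-106 + 3617)/(-14693 - 19225) = 3511/(-33918) = 3511*(-1/33918) = -3511/33918 ≈ -0.10351)
(b - 3121)*(W + 1879) = (-3511/33918 - 3121)*(37776 + 1879) = -105861589/33918*39655 = -4197941311795/33918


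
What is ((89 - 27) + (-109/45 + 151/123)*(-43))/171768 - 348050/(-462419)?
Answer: 55198964080439/73273055815620 ≈ 0.75333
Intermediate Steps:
((89 - 27) + (-109/45 + 151/123)*(-43))/171768 - 348050/(-462419) = (62 + (-109*1/45 + 151*(1/123))*(-43))*(1/171768) - 348050*(-1/462419) = (62 + (-109/45 + 151/123)*(-43))*(1/171768) + 348050/462419 = (62 - 2204/1845*(-43))*(1/171768) + 348050/462419 = (62 + 94772/1845)*(1/171768) + 348050/462419 = (209162/1845)*(1/171768) + 348050/462419 = 104581/158455980 + 348050/462419 = 55198964080439/73273055815620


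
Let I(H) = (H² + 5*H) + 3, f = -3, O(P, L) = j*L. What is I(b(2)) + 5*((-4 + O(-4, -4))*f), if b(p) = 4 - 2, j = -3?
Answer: -103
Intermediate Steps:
O(P, L) = -3*L
b(p) = 2
I(H) = 3 + H² + 5*H
I(b(2)) + 5*((-4 + O(-4, -4))*f) = (3 + 2² + 5*2) + 5*((-4 - 3*(-4))*(-3)) = (3 + 4 + 10) + 5*((-4 + 12)*(-3)) = 17 + 5*(8*(-3)) = 17 + 5*(-24) = 17 - 120 = -103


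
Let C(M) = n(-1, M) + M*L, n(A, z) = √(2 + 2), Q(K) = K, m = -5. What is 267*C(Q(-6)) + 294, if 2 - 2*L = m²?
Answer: 19251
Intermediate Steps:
L = -23/2 (L = 1 - ½*(-5)² = 1 - ½*25 = 1 - 25/2 = -23/2 ≈ -11.500)
n(A, z) = 2 (n(A, z) = √4 = 2)
C(M) = 2 - 23*M/2 (C(M) = 2 + M*(-23/2) = 2 - 23*M/2)
267*C(Q(-6)) + 294 = 267*(2 - 23/2*(-6)) + 294 = 267*(2 + 69) + 294 = 267*71 + 294 = 18957 + 294 = 19251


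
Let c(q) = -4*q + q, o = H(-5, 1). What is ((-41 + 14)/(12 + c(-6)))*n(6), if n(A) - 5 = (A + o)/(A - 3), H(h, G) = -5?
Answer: -24/5 ≈ -4.8000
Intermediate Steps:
o = -5
c(q) = -3*q
n(A) = 5 + (-5 + A)/(-3 + A) (n(A) = 5 + (A - 5)/(A - 3) = 5 + (-5 + A)/(-3 + A))
((-41 + 14)/(12 + c(-6)))*n(6) = ((-41 + 14)/(12 - 3*(-6)))*(2*(-10 + 3*6)/(-3 + 6)) = (-27/(12 + 18))*(2*(-10 + 18)/3) = (-27/30)*(2*(⅓)*8) = -27*1/30*(16/3) = -9/10*16/3 = -24/5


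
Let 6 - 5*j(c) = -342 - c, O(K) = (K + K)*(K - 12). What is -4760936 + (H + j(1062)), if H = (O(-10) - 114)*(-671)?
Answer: -4979400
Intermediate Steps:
O(K) = 2*K*(-12 + K) (O(K) = (2*K)*(-12 + K) = 2*K*(-12 + K))
H = -218746 (H = (2*(-10)*(-12 - 10) - 114)*(-671) = (2*(-10)*(-22) - 114)*(-671) = (440 - 114)*(-671) = 326*(-671) = -218746)
j(c) = 348/5 + c/5 (j(c) = 6/5 - (-342 - c)/5 = 6/5 + (342/5 + c/5) = 348/5 + c/5)
-4760936 + (H + j(1062)) = -4760936 + (-218746 + (348/5 + (⅕)*1062)) = -4760936 + (-218746 + (348/5 + 1062/5)) = -4760936 + (-218746 + 282) = -4760936 - 218464 = -4979400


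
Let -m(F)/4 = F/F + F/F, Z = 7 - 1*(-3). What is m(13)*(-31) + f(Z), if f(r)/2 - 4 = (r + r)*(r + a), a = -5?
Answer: 456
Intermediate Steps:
Z = 10 (Z = 7 + 3 = 10)
f(r) = 8 + 4*r*(-5 + r) (f(r) = 8 + 2*((r + r)*(r - 5)) = 8 + 2*((2*r)*(-5 + r)) = 8 + 2*(2*r*(-5 + r)) = 8 + 4*r*(-5 + r))
m(F) = -8 (m(F) = -4*(F/F + F/F) = -4*(1 + 1) = -4*2 = -8)
m(13)*(-31) + f(Z) = -8*(-31) + (8 - 20*10 + 4*10²) = 248 + (8 - 200 + 4*100) = 248 + (8 - 200 + 400) = 248 + 208 = 456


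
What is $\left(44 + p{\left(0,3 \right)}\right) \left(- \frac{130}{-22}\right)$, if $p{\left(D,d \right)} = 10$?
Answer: $\frac{3510}{11} \approx 319.09$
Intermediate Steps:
$\left(44 + p{\left(0,3 \right)}\right) \left(- \frac{130}{-22}\right) = \left(44 + 10\right) \left(- \frac{130}{-22}\right) = 54 \left(\left(-130\right) \left(- \frac{1}{22}\right)\right) = 54 \cdot \frac{65}{11} = \frac{3510}{11}$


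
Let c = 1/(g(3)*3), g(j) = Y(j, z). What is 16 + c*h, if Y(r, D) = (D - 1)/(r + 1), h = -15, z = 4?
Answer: 28/3 ≈ 9.3333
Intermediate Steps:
Y(r, D) = (-1 + D)/(1 + r)
g(j) = 3/(1 + j) (g(j) = (-1 + 4)/(1 + j) = 3/(1 + j))
c = 4/9 (c = 1/((3/(1 + 3))*3) = (⅓)/(3/4) = (⅓)/(3*(¼)) = (⅓)/(¾) = (4/3)*(⅓) = 4/9 ≈ 0.44444)
16 + c*h = 16 + (4/9)*(-15) = 16 - 20/3 = 28/3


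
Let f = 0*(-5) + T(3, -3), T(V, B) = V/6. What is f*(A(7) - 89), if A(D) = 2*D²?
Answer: 9/2 ≈ 4.5000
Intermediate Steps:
T(V, B) = V/6 (T(V, B) = V*(⅙) = V/6)
f = ½ (f = 0*(-5) + (⅙)*3 = 0 + ½ = ½ ≈ 0.50000)
f*(A(7) - 89) = (2*7² - 89)/2 = (2*49 - 89)/2 = (98 - 89)/2 = (½)*9 = 9/2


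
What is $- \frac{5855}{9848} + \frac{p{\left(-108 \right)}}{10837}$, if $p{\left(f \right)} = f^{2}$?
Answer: $\frac{51416437}{106722776} \approx 0.48178$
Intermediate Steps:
$- \frac{5855}{9848} + \frac{p{\left(-108 \right)}}{10837} = - \frac{5855}{9848} + \frac{\left(-108\right)^{2}}{10837} = \left(-5855\right) \frac{1}{9848} + 11664 \cdot \frac{1}{10837} = - \frac{5855}{9848} + \frac{11664}{10837} = \frac{51416437}{106722776}$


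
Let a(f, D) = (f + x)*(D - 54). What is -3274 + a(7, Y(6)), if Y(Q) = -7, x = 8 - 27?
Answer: -2542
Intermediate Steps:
x = -19
a(f, D) = (-54 + D)*(-19 + f) (a(f, D) = (f - 19)*(D - 54) = (-19 + f)*(-54 + D) = (-54 + D)*(-19 + f))
-3274 + a(7, Y(6)) = -3274 + (1026 - 54*7 - 19*(-7) - 7*7) = -3274 + (1026 - 378 + 133 - 49) = -3274 + 732 = -2542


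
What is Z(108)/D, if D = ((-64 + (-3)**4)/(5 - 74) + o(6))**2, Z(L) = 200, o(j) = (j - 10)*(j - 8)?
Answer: 38088/11449 ≈ 3.3268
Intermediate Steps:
o(j) = (-10 + j)*(-8 + j)
D = 286225/4761 (D = ((-64 + (-3)**4)/(5 - 74) + (80 + 6**2 - 18*6))**2 = ((-64 + 81)/(-69) + (80 + 36 - 108))**2 = (17*(-1/69) + 8)**2 = (-17/69 + 8)**2 = (535/69)**2 = 286225/4761 ≈ 60.119)
Z(108)/D = 200/(286225/4761) = 200*(4761/286225) = 38088/11449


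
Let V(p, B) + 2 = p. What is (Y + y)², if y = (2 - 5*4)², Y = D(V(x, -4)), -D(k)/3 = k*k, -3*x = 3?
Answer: 88209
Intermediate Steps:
x = -1 (x = -⅓*3 = -1)
V(p, B) = -2 + p
D(k) = -3*k² (D(k) = -3*k*k = -3*k²)
Y = -27 (Y = -3*(-2 - 1)² = -3*(-3)² = -3*9 = -27)
y = 324 (y = (2 - 20)² = (-18)² = 324)
(Y + y)² = (-27 + 324)² = 297² = 88209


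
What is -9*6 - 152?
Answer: -206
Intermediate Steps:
-9*6 - 152 = -54 - 152 = -206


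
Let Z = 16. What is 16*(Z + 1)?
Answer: 272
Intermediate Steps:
16*(Z + 1) = 16*(16 + 1) = 16*17 = 272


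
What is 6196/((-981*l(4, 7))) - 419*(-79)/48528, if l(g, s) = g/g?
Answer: -29800823/5289552 ≈ -5.6339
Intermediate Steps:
l(g, s) = 1
6196/((-981*l(4, 7))) - 419*(-79)/48528 = 6196/((-981*1)) - 419*(-79)/48528 = 6196/(-981) + 33101*(1/48528) = 6196*(-1/981) + 33101/48528 = -6196/981 + 33101/48528 = -29800823/5289552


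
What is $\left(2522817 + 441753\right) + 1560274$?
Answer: $4524844$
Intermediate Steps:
$\left(2522817 + 441753\right) + 1560274 = 2964570 + 1560274 = 4524844$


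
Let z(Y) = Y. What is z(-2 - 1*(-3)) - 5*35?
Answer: -174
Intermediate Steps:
z(-2 - 1*(-3)) - 5*35 = (-2 - 1*(-3)) - 5*35 = (-2 + 3) - 175 = 1 - 175 = -174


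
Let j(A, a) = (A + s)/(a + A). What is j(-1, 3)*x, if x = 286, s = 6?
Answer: 715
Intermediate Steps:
j(A, a) = (6 + A)/(A + a) (j(A, a) = (A + 6)/(a + A) = (6 + A)/(A + a))
j(-1, 3)*x = ((6 - 1)/(-1 + 3))*286 = (5/2)*286 = 715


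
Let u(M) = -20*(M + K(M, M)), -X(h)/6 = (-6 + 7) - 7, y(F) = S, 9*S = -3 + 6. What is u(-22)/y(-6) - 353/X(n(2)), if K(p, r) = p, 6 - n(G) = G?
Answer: 94687/36 ≈ 2630.2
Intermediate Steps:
n(G) = 6 - G
S = ⅓ (S = (-3 + 6)/9 = (⅑)*3 = ⅓ ≈ 0.33333)
y(F) = ⅓
X(h) = 36 (X(h) = -6*((-6 + 7) - 7) = -6*(1 - 7) = -6*(-6) = 36)
u(M) = -40*M (u(M) = -20*(M + M) = -40*M)
u(-22)/y(-6) - 353/X(n(2)) = (-40*(-22))/(⅓) - 353/36 = 880*3 - 353*1/36 = 2640 - 353/36 = 94687/36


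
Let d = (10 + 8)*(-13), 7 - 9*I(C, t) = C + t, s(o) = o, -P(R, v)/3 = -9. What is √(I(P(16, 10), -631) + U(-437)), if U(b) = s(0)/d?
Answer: √611/3 ≈ 8.2395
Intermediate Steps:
P(R, v) = 27 (P(R, v) = -3*(-9) = 27)
I(C, t) = 7/9 - C/9 - t/9 (I(C, t) = 7/9 - (C + t)/9 = 7/9 + (-C/9 - t/9) = 7/9 - C/9 - t/9)
d = -234 (d = 18*(-13) = -234)
U(b) = 0 (U(b) = 0/(-234) = 0*(-1/234) = 0)
√(I(P(16, 10), -631) + U(-437)) = √((7/9 - ⅑*27 - ⅑*(-631)) + 0) = √((7/9 - 3 + 631/9) + 0) = √(611/9 + 0) = √(611/9) = √611/3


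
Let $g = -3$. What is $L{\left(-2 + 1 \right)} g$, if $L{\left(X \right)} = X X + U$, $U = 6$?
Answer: $-21$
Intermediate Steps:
$L{\left(X \right)} = 6 + X^{2}$ ($L{\left(X \right)} = X X + 6 = X^{2} + 6 = 6 + X^{2}$)
$L{\left(-2 + 1 \right)} g = \left(6 + \left(-2 + 1\right)^{2}\right) \left(-3\right) = \left(6 + \left(-1\right)^{2}\right) \left(-3\right) = \left(6 + 1\right) \left(-3\right) = 7 \left(-3\right) = -21$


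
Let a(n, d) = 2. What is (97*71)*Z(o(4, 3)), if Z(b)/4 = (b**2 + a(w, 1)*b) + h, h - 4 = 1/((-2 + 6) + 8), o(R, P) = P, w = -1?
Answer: 1577123/3 ≈ 5.2571e+5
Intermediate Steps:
h = 49/12 (h = 4 + 1/((-2 + 6) + 8) = 4 + 1/(4 + 8) = 4 + 1/12 = 49/12 ≈ 4.0833)
Z(b) = 49/3 + 4*b**2 + 8*b (Z(b) = 4*((b**2 + 2*b) + 49/12) = 4*(49/12 + b**2 + 2*b) = 49/3 + 4*b**2 + 8*b)
(97*71)*Z(o(4, 3)) = (97*71)*(49/3 + 4*3**2 + 8*3) = 6887*(49/3 + 4*9 + 24) = 6887*(49/3 + 36 + 24) = 6887*(229/3) = 1577123/3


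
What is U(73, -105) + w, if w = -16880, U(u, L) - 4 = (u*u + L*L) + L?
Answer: -627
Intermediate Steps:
U(u, L) = 4 + L + L**2 + u**2 (U(u, L) = 4 + ((u*u + L*L) + L) = 4 + ((u**2 + L**2) + L) = 4 + ((L**2 + u**2) + L) = 4 + (L + L**2 + u**2) = 4 + L + L**2 + u**2)
U(73, -105) + w = (4 - 105 + (-105)**2 + 73**2) - 16880 = (4 - 105 + 11025 + 5329) - 16880 = 16253 - 16880 = -627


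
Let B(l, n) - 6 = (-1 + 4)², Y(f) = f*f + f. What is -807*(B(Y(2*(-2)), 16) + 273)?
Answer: -232416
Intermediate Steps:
Y(f) = f + f² (Y(f) = f² + f = f + f²)
B(l, n) = 15 (B(l, n) = 6 + (-1 + 4)² = 6 + 3² = 6 + 9 = 15)
-807*(B(Y(2*(-2)), 16) + 273) = -807*(15 + 273) = -807*288 = -232416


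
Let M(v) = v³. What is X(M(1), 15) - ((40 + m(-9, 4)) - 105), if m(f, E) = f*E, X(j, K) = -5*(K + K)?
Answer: -49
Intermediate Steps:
X(j, K) = -10*K
m(f, E) = E*f
X(M(1), 15) - ((40 + m(-9, 4)) - 105) = -10*15 - ((40 + 4*(-9)) - 105) = -150 - ((40 - 36) - 105) = -150 - (4 - 105) = -150 - 1*(-101) = -150 + 101 = -49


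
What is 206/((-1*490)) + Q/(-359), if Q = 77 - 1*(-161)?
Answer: -95287/87955 ≈ -1.0834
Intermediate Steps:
Q = 238 (Q = 77 + 161 = 238)
206/((-1*490)) + Q/(-359) = 206/((-1*490)) + 238/(-359) = 206/(-490) + 238*(-1/359) = 206*(-1/490) - 238/359 = -103/245 - 238/359 = -95287/87955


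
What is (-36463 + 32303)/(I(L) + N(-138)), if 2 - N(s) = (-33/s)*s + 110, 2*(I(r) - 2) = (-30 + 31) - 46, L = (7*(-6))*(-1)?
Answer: 8320/191 ≈ 43.560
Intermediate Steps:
L = 42 (L = -42*(-1) = 42)
I(r) = -41/2 (I(r) = 2 + ((-30 + 31) - 46)/2 = 2 + (1 - 46)/2 = 2 + (½)*(-45) = 2 - 45/2 = -41/2)
N(s) = -75 (N(s) = 2 - ((-33/s)*s + 110) = 2 - (-33 + 110) = 2 - 1*77 = 2 - 77 = -75)
(-36463 + 32303)/(I(L) + N(-138)) = (-36463 + 32303)/(-41/2 - 75) = -4160/(-191/2) = -4160*(-2/191) = 8320/191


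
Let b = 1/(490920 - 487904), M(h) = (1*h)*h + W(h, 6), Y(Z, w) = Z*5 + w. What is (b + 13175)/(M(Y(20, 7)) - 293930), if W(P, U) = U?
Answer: -39735801/851944600 ≈ -0.046641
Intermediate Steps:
Y(Z, w) = w + 5*Z (Y(Z, w) = 5*Z + w = w + 5*Z)
M(h) = 6 + h**2 (M(h) = (1*h)*h + 6 = h*h + 6 = h**2 + 6 = 6 + h**2)
b = 1/3016 ≈ 0.00033156
(b + 13175)/(M(Y(20, 7)) - 293930) = (1/3016 + 13175)/((6 + (7 + 5*20)**2) - 293930) = 39735801/(3016*((6 + (7 + 100)**2) - 293930)) = 39735801/(3016*((6 + 107**2) - 293930)) = 39735801/(3016*((6 + 11449) - 293930)) = 39735801/(3016*(11455 - 293930)) = (39735801/3016)/(-282475) = (39735801/3016)*(-1/282475) = -39735801/851944600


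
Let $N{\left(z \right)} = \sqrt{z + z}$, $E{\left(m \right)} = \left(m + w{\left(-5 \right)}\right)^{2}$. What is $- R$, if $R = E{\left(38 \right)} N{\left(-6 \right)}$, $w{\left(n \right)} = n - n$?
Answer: $- 2888 i \sqrt{3} \approx - 5002.2 i$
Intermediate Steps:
$w{\left(n \right)} = 0$
$E{\left(m \right)} = m^{2}$ ($E{\left(m \right)} = \left(m + 0\right)^{2} = m^{2}$)
$N{\left(z \right)} = \sqrt{2} \sqrt{z}$ ($N{\left(z \right)} = \sqrt{2 z} = \sqrt{2} \sqrt{z}$)
$R = 2888 i \sqrt{3}$ ($R = 38^{2} \sqrt{2} \sqrt{-6} = 1444 \sqrt{2} i \sqrt{6} = 1444 \cdot 2 i \sqrt{3} = 2888 i \sqrt{3} \approx 5002.2 i$)
$- R = - 2888 i \sqrt{3}$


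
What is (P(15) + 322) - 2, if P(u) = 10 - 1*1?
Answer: 329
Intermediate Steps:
P(u) = 9 (P(u) = 10 - 1 = 9)
(P(15) + 322) - 2 = (9 + 322) - 2 = 331 - 2 = 329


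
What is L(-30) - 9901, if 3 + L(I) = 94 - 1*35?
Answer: -9845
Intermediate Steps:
L(I) = 56 (L(I) = -3 + (94 - 1*35) = -3 + (94 - 35) = -3 + 59 = 56)
L(-30) - 9901 = 56 - 9901 = -9845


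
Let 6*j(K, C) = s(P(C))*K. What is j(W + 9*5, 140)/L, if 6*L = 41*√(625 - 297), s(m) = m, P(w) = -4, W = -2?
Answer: -43*√82/1681 ≈ -0.23164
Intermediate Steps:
j(K, C) = -2*K/3 (j(K, C) = (-4*K)/6 = -2*K/3)
L = 41*√82/3 (L = (41*√(625 - 297))/6 = (41*√328)/6 = (41*(2*√82))/6 = (82*√82)/6 = 41*√82/3 ≈ 123.76)
j(W + 9*5, 140)/L = (-2*(-2 + 9*5)/3)/((41*√82/3)) = (-2*(-2 + 45)/3)*(3*√82/3362) = (-⅔*43)*(3*√82/3362) = -43*√82/1681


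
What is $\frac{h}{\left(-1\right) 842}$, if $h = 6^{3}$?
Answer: $- \frac{108}{421} \approx -0.25653$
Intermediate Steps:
$h = 216$
$\frac{h}{\left(-1\right) 842} = \frac{216}{\left(-1\right) 842} = \frac{216}{-842} = 216 \left(- \frac{1}{842}\right) = - \frac{108}{421}$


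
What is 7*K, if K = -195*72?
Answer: -98280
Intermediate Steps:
K = -14040
7*K = 7*(-14040) = -98280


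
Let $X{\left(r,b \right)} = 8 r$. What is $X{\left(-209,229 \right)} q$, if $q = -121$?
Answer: $202312$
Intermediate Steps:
$X{\left(-209,229 \right)} q = 8 \left(-209\right) \left(-121\right) = \left(-1672\right) \left(-121\right) = 202312$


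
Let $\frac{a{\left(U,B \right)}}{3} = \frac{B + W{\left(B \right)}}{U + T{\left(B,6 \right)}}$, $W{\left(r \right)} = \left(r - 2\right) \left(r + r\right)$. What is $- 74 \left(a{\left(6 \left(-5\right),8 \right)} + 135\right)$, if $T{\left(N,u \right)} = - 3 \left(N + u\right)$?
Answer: $- \frac{29008}{3} \approx -9669.3$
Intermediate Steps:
$T{\left(N,u \right)} = - 3 N - 3 u$
$W{\left(r \right)} = 2 r \left(-2 + r\right)$ ($W{\left(r \right)} = \left(-2 + r\right) 2 r = 2 r \left(-2 + r\right)$)
$a{\left(U,B \right)} = \frac{3 \left(B + 2 B \left(-2 + B\right)\right)}{-18 + U - 3 B}$ ($a{\left(U,B \right)} = 3 \frac{B + 2 B \left(-2 + B\right)}{U - \left(18 + 3 B\right)} = 3 \frac{B + 2 B \left(-2 + B\right)}{-18 + U - 3 B} = \frac{3 \left(B + 2 B \left(-2 + B\right)\right)}{-18 + U - 3 B}$)
$- 74 \left(a{\left(6 \left(-5\right),8 \right)} + 135\right) = - 74 \left(3 \cdot 8 \frac{1}{18 - 6 \left(-5\right) + 3 \cdot 8} \left(3 - 16\right) + 135\right) = - 74 \left(3 \cdot 8 \frac{1}{18 - -30 + 24} \left(3 - 16\right) + 135\right) = - 74 \left(3 \cdot 8 \frac{1}{18 + 30 + 24} \left(-13\right) + 135\right) = - 74 \left(3 \cdot 8 \cdot \frac{1}{72} \left(-13\right) + 135\right) = - 74 \left(- \frac{13}{3} + 135\right) = \left(-74\right) \frac{392}{3} = - \frac{29008}{3}$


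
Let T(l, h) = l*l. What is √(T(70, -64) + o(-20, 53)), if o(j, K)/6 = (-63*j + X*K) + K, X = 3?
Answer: 2*√3433 ≈ 117.18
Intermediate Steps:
T(l, h) = l²
o(j, K) = -378*j + 24*K (o(j, K) = 6*((-63*j + 3*K) + K) = 6*(-63*j + 4*K) = -378*j + 24*K)
√(T(70, -64) + o(-20, 53)) = √(70² + (-378*(-20) + 24*53)) = √(4900 + (7560 + 1272)) = √(4900 + 8832) = √13732 = 2*√3433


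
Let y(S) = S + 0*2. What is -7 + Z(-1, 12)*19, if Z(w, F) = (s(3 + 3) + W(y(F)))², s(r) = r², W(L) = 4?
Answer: 30393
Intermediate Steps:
y(S) = S (y(S) = S + 0 = S)
Z(w, F) = 1600 (Z(w, F) = ((3 + 3)² + 4)² = (6² + 4)² = (36 + 4)² = 40² = 1600)
-7 + Z(-1, 12)*19 = -7 + 1600*19 = -7 + 30400 = 30393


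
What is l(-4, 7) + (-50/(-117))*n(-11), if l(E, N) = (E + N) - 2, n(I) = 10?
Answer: 617/117 ≈ 5.2735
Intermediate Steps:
l(E, N) = -2 + E + N
l(-4, 7) + (-50/(-117))*n(-11) = (-2 - 4 + 7) - 50/(-117)*10 = 1 - 50*(-1/117)*10 = 1 + (50/117)*10 = 1 + 500/117 = 617/117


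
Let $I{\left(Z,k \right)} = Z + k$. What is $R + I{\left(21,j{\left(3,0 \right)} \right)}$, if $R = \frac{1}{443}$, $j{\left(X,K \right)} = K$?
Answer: $\frac{9304}{443} \approx 21.002$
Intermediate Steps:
$R = \frac{1}{443} \approx 0.0022573$
$R + I{\left(21,j{\left(3,0 \right)} \right)} = \frac{1}{443} + \left(21 + 0\right) = \frac{1}{443} + 21 = \frac{9304}{443}$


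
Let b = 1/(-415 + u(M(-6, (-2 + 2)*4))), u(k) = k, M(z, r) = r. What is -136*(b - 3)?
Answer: 169456/415 ≈ 408.33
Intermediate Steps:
b = -1/415 (b = 1/(-415 + (-2 + 2)*4) = 1/(-415 + 0*4) = 1/(-415 + 0) = 1/(-415) = -1/415 ≈ -0.0024096)
-136*(b - 3) = -136*(-1/415 - 3) = -136*(-1246/415) = 169456/415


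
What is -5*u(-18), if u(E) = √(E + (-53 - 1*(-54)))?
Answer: -5*I*√17 ≈ -20.616*I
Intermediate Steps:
u(E) = √(1 + E) (u(E) = √(E + (-53 + 54)) = √(E + 1) = √(1 + E))
-5*u(-18) = -5*√(1 - 18) = -5*I*√17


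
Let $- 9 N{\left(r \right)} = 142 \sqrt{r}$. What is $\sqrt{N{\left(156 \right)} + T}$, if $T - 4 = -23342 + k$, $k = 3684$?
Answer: $\frac{\sqrt{-176886 - 284 \sqrt{39}}}{3} \approx 140.89 i$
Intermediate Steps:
$T = -19654$ ($T = 4 + \left(-23342 + 3684\right) = 4 - 19658 = -19654$)
$N{\left(r \right)} = - \frac{142 \sqrt{r}}{9}$
$\sqrt{N{\left(156 \right)} + T} = \sqrt{- \frac{142 \sqrt{156}}{9} - 19654} = \sqrt{- \frac{142 \cdot 2 \sqrt{39}}{9} - 19654} = \sqrt{- \frac{284 \sqrt{39}}{9} - 19654} = \sqrt{-19654 - \frac{284 \sqrt{39}}{9}}$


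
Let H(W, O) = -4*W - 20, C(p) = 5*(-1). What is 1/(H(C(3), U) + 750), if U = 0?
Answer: 1/750 ≈ 0.0013333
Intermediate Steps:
C(p) = -5
H(W, O) = -20 - 4*W
1/(H(C(3), U) + 750) = 1/((-20 - 4*(-5)) + 750) = 1/((-20 + 20) + 750) = 1/(0 + 750) = 1/750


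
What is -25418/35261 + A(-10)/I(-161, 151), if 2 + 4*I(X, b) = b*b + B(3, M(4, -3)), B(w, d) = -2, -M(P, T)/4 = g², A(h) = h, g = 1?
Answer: -580864586/803845017 ≈ -0.72261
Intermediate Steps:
M(P, T) = -4 (M(P, T) = -4*1² = -4*1 = -4)
I(X, b) = -1 + b²/4 (I(X, b) = -½ + (b*b - 2)/4 = -½ + (b² - 2)/4 = -½ + (-2 + b²)/4 = -½ + (-½ + b²/4) = -1 + b²/4)
-25418/35261 + A(-10)/I(-161, 151) = -25418/35261 - 10/(-1 + (¼)*151²) = -25418*1/35261 - 10/(-1 + (¼)*22801) = -25418/35261 - 10/(-1 + 22801/4) = -25418/35261 - 10/22797/4 = -25418/35261 - 10*4/22797 = -25418/35261 - 40/22797 = -580864586/803845017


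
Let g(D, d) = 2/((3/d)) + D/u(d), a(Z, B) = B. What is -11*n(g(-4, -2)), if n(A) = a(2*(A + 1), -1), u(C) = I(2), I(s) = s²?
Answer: 11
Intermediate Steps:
u(C) = 4 (u(C) = 2² = 4)
g(D, d) = D/4 + 2*d/3 (g(D, d) = 2/((3/d)) + D/4 = 2*(d/3) + D*(¼) = 2*d/3 + D/4 = D/4 + 2*d/3)
n(A) = -1
-11*n(g(-4, -2)) = -11*(-1) = 11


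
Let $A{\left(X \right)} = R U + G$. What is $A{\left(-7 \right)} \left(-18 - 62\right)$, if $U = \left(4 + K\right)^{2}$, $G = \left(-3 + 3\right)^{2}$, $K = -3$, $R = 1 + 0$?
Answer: $-80$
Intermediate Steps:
$R = 1$
$G = 0$ ($G = 0^{2} = 0$)
$U = 1$ ($U = \left(4 - 3\right)^{2} = 1^{2} = 1$)
$A{\left(X \right)} = 1$ ($A{\left(X \right)} = 1 \cdot 1 + 0 = 1 + 0 = 1$)
$A{\left(-7 \right)} \left(-18 - 62\right) = 1 \left(-18 - 62\right) = 1 \left(-80\right) = -80$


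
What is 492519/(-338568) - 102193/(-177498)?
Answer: -8803642973/10015857144 ≈ -0.87897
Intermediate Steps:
492519/(-338568) - 102193/(-177498) = 492519*(-1/338568) - 102193*(-1/177498) = -164173/112856 + 102193/177498 = -8803642973/10015857144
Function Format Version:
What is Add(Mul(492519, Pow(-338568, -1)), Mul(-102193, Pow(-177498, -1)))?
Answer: Rational(-8803642973, 10015857144) ≈ -0.87897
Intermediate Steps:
Add(Mul(492519, Pow(-338568, -1)), Mul(-102193, Pow(-177498, -1))) = Add(Mul(492519, Rational(-1, 338568)), Mul(-102193, Rational(-1, 177498))) = Add(Rational(-164173, 112856), Rational(102193, 177498)) = Rational(-8803642973, 10015857144)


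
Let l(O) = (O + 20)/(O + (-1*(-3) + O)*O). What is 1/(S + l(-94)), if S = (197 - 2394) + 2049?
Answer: -4230/626077 ≈ -0.0067564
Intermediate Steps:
S = -148 (S = -2197 + 2049 = -148)
l(O) = (20 + O)/(O + O*(3 + O)) (l(O) = (20 + O)/(O + (3 + O)*O) = (20 + O)/(O + O*(3 + O)))
1/(S + l(-94)) = 1/(-148 + (20 - 94)/((-94)*(4 - 94))) = 1/(-148 - 1/94*(-74)/(-90)) = 1/(-148 - 1/94*(-1/90)*(-74)) = 1/(-148 - 37/4230) = 1/(-626077/4230) = -4230/626077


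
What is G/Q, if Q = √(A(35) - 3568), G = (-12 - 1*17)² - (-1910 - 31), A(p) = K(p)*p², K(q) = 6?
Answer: 1391*√3782/1891 ≈ 45.237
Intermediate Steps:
A(p) = 6*p²
G = 2782 (G = (-12 - 17)² - 1*(-1941) = (-29)² + 1941 = 841 + 1941 = 2782)
Q = √3782 (Q = √(6*35² - 3568) = √(6*1225 - 3568) = √(7350 - 3568) = √3782 ≈ 61.498)
G/Q = 2782/(√3782) = 2782*(√3782/3782) = 1391*√3782/1891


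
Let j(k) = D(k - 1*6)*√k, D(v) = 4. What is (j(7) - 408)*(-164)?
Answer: 66912 - 656*√7 ≈ 65176.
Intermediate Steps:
j(k) = 4*√k
(j(7) - 408)*(-164) = (4*√7 - 408)*(-164) = (-408 + 4*√7)*(-164) = 66912 - 656*√7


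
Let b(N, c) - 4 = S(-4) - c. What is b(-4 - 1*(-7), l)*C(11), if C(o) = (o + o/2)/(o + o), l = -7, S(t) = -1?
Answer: 15/2 ≈ 7.5000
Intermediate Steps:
C(o) = ¾ (C(o) = (o + o*(½))/((2*o)) = (o + o/2)*(1/(2*o)) = (3*o/2)*(1/(2*o)) = ¾)
b(N, c) = 3 - c (b(N, c) = 4 + (-1 - c) = 3 - c)
b(-4 - 1*(-7), l)*C(11) = (3 - 1*(-7))*(¾) = (3 + 7)*(¾) = 10*(¾) = 15/2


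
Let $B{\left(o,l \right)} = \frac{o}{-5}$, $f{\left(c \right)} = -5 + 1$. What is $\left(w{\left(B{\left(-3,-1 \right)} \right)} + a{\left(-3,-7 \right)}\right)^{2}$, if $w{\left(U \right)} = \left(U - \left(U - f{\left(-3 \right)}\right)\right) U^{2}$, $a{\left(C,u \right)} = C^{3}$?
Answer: $\frac{505521}{625} \approx 808.83$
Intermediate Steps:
$f{\left(c \right)} = -4$
$B{\left(o,l \right)} = - \frac{o}{5}$ ($B{\left(o,l \right)} = o \left(- \frac{1}{5}\right) = - \frac{o}{5}$)
$w{\left(U \right)} = - 4 U^{2}$ ($w{\left(U \right)} = \left(U - \left(4 + U\right)\right) U^{2} = - 4 U^{2}$)
$\left(w{\left(B{\left(-3,-1 \right)} \right)} + a{\left(-3,-7 \right)}\right)^{2} = \left(- 4 \left(\left(- \frac{1}{5}\right) \left(-3\right)\right)^{2} + \left(-3\right)^{3}\right)^{2} = \left(- 4 \left(\frac{3}{5}\right)^{2} - 27\right)^{2} = \left(\left(-4\right) \frac{9}{25} - 27\right)^{2} = \left(- \frac{36}{25} - 27\right)^{2} = \left(- \frac{711}{25}\right)^{2} = \frac{505521}{625}$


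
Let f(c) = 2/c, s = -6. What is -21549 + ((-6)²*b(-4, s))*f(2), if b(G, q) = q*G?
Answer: -20685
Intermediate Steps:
b(G, q) = G*q
-21549 + ((-6)²*b(-4, s))*f(2) = -21549 + ((-6)²*(-4*(-6)))*(2/2) = -21549 + (36*24)*(2*(½)) = -21549 + 864*1 = -21549 + 864 = -20685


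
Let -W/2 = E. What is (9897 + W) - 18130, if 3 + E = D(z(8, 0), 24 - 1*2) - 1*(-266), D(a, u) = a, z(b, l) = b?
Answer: -8775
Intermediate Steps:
E = 271 (E = -3 + (8 - 1*(-266)) = -3 + (8 + 266) = -3 + 274 = 271)
W = -542 (W = -2*271 = -542)
(9897 + W) - 18130 = (9897 - 542) - 18130 = 9355 - 18130 = -8775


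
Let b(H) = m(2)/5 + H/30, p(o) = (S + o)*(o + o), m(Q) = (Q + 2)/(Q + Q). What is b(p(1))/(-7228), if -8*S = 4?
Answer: -7/216840 ≈ -3.2282e-5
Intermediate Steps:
S = -½ (S = -⅛*4 = -½ ≈ -0.50000)
m(Q) = (2 + Q)/(2*Q) (m(Q) = (2 + Q)/((2*Q)) = (2 + Q)*(1/(2*Q)) = (2 + Q)/(2*Q))
p(o) = 2*o*(-½ + o) (p(o) = (-½ + o)*(o + o) = (-½ + o)*(2*o) = 2*o*(-½ + o))
b(H) = ⅕ + H/30 (b(H) = ((½)*(2 + 2)/2)/5 + H/30 = ((½)*(½)*4)*(⅕) + H*(1/30) = 1*(⅕) + H/30 = ⅕ + H/30)
b(p(1))/(-7228) = (⅕ + (1*(-1 + 2*1))/30)/(-7228) = (⅕ + (1*(-1 + 2))/30)*(-1/7228) = (⅕ + (1*1)/30)*(-1/7228) = (⅕ + (1/30)*1)*(-1/7228) = (⅕ + 1/30)*(-1/7228) = (7/30)*(-1/7228) = -7/216840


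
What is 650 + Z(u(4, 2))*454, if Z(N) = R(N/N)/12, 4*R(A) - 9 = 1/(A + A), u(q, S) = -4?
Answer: 35513/48 ≈ 739.85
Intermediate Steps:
R(A) = 9/4 + 1/(8*A) (R(A) = 9/4 + 1/(4*(A + A)) = 9/4 + 1/(4*((2*A))) = 9/4 + (1/(2*A))/4 = 9/4 + 1/(8*A))
Z(N) = 19/96 (Z(N) = ((1 + 18*(N/N))/(8*((N/N))))/12 = ((⅛)*(1 + 18*1)/1)*(1/12) = ((⅛)*1*(1 + 18))*(1/12) = ((⅛)*1*19)*(1/12) = (19/8)*(1/12) = 19/96)
650 + Z(u(4, 2))*454 = 650 + (19/96)*454 = 650 + 4313/48 = 35513/48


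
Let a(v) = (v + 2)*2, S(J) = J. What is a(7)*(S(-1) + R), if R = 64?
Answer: 1134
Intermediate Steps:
a(v) = 4 + 2*v (a(v) = (2 + v)*2 = 4 + 2*v)
a(7)*(S(-1) + R) = (4 + 2*7)*(-1 + 64) = (4 + 14)*63 = 18*63 = 1134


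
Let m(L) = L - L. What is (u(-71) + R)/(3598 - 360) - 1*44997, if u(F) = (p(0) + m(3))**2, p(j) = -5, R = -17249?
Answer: -72858755/1619 ≈ -45002.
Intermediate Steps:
m(L) = 0
u(F) = 25 (u(F) = (-5 + 0)**2 = (-5)**2 = 25)
(u(-71) + R)/(3598 - 360) - 1*44997 = (25 - 17249)/(3598 - 360) - 1*44997 = -17224/3238 - 44997 = -17224*1/3238 - 44997 = -8612/1619 - 44997 = -72858755/1619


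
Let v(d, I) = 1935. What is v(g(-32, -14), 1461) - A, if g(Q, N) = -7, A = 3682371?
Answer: -3680436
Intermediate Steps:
v(g(-32, -14), 1461) - A = 1935 - 1*3682371 = 1935 - 3682371 = -3680436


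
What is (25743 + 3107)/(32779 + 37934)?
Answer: 28850/70713 ≈ 0.40799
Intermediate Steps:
(25743 + 3107)/(32779 + 37934) = 28850/70713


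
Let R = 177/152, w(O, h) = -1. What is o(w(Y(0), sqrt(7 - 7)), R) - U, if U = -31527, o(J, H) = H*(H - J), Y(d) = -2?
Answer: 728458041/23104 ≈ 31530.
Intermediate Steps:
R = 177/152 (R = 177*(1/152) = 177/152 ≈ 1.1645)
o(w(Y(0), sqrt(7 - 7)), R) - U = 177*(177/152 - 1*(-1))/152 - 1*(-31527) = 177*(177/152 + 1)/152 + 31527 = (177/152)*(329/152) + 31527 = 58233/23104 + 31527 = 728458041/23104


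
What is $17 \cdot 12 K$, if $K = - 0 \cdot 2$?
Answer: $0$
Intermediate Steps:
$K = 0$ ($K = \left(-1\right) 0 = 0$)
$17 \cdot 12 K = 17 \cdot 12 \cdot 0 = 204 \cdot 0 = 0$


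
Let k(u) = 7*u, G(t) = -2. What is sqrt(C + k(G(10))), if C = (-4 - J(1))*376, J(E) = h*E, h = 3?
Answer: 21*I*sqrt(6) ≈ 51.439*I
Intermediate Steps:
J(E) = 3*E
C = -2632 (C = (-4 - 3)*376 = -7*376 = -2632)
sqrt(C + k(G(10))) = sqrt(-2632 + 7*(-2)) = sqrt(-2632 - 14) = sqrt(-2646) = 21*I*sqrt(6)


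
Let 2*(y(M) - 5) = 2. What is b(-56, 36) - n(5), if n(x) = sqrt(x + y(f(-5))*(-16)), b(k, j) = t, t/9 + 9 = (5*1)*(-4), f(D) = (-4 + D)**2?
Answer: -261 - I*sqrt(91) ≈ -261.0 - 9.5394*I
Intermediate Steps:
y(M) = 6 (y(M) = 5 + (1/2)*2 = 5 + 1 = 6)
t = -261 (t = -81 + 9*((5*1)*(-4)) = -81 + 9*(5*(-4)) = -81 + 9*(-20) = -81 - 180 = -261)
b(k, j) = -261
n(x) = sqrt(-96 + x) (n(x) = sqrt(x + 6*(-16)) = sqrt(x - 96) = sqrt(-96 + x))
b(-56, 36) - n(5) = -261 - sqrt(-96 + 5) = -261 - sqrt(-91) = -261 - I*sqrt(91)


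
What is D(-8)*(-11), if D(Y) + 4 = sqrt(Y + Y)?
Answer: 44 - 44*I ≈ 44.0 - 44.0*I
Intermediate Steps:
D(Y) = -4 + sqrt(2)*sqrt(Y) (D(Y) = -4 + sqrt(Y + Y) = -4 + sqrt(2*Y) = -4 + sqrt(2)*sqrt(Y))
D(-8)*(-11) = (-4 + sqrt(2)*sqrt(-8))*(-11) = (-4 + sqrt(2)*(2*I*sqrt(2)))*(-11) = (-4 + 4*I)*(-11) = 44 - 44*I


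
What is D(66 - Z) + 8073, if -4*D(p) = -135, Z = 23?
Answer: 32427/4 ≈ 8106.8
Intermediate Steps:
D(p) = 135/4 (D(p) = -1/4*(-135) = 135/4)
D(66 - Z) + 8073 = 135/4 + 8073 = 32427/4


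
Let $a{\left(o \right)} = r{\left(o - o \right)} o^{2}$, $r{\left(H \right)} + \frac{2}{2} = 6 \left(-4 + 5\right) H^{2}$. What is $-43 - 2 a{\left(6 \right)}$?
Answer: $29$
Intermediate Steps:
$r{\left(H \right)} = -1 + 6 H^{2}$ ($r{\left(H \right)} = -1 + 6 \left(-4 + 5\right) H^{2} = -1 + 6 \cdot 1 H^{2} = -1 + 6 H^{2}$)
$a{\left(o \right)} = - o^{2}$ ($a{\left(o \right)} = \left(-1 + 6 \left(o - o\right)^{2}\right) o^{2} = \left(-1 + 6 \cdot 0^{2}\right) o^{2} = \left(-1 + 6 \cdot 0\right) o^{2} = \left(-1 + 0\right) o^{2} = - o^{2}$)
$-43 - 2 a{\left(6 \right)} = -43 - 2 \left(- 6^{2}\right) = -43 - 2 \left(\left(-1\right) 36\right) = -43 - -72 = -43 + 72 = 29$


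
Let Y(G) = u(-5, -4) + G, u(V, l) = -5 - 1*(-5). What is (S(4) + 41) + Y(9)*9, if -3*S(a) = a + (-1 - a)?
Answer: 367/3 ≈ 122.33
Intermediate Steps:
u(V, l) = 0 (u(V, l) = -5 + 5 = 0)
Y(G) = G (Y(G) = 0 + G = G)
S(a) = ⅓ (S(a) = -(a + (-1 - a))/3 = -⅓*(-1) = ⅓)
(S(4) + 41) + Y(9)*9 = (⅓ + 41) + 9*9 = 124/3 + 81 = 367/3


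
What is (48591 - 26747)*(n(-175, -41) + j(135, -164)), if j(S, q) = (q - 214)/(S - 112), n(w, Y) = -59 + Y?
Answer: -58498232/23 ≈ -2.5434e+6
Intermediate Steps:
j(S, q) = (-214 + q)/(-112 + S)
(48591 - 26747)*(n(-175, -41) + j(135, -164)) = (48591 - 26747)*((-59 - 41) + (-214 - 164)/(-112 + 135)) = 21844*(-100 - 378/23) = 21844*(-2678/23) = -58498232/23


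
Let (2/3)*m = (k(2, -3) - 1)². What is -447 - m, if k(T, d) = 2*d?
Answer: -1041/2 ≈ -520.50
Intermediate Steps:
m = 147/2 (m = 3*(2*(-3) - 1)²/2 = 3*(-6 - 1)²/2 = (3/2)*(-7)² = (3/2)*49 = 147/2 ≈ 73.500)
-447 - m = -447 - 1*147/2 = -447 - 147/2 = -1041/2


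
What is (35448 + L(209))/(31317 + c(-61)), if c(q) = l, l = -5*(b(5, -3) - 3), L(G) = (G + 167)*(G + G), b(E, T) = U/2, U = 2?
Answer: 192616/31327 ≈ 6.1486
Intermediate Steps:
b(E, T) = 1 (b(E, T) = 2/2 = 2*(½) = 1)
L(G) = 2*G*(167 + G) (L(G) = (167 + G)*(2*G) = 2*G*(167 + G))
l = 10 (l = -5*(1 - 3) = -5*(-2) = 10)
c(q) = 10
(35448 + L(209))/(31317 + c(-61)) = (35448 + 2*209*(167 + 209))/(31317 + 10) = (35448 + 2*209*376)/31327 = (35448 + 157168)*(1/31327) = 192616*(1/31327) = 192616/31327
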